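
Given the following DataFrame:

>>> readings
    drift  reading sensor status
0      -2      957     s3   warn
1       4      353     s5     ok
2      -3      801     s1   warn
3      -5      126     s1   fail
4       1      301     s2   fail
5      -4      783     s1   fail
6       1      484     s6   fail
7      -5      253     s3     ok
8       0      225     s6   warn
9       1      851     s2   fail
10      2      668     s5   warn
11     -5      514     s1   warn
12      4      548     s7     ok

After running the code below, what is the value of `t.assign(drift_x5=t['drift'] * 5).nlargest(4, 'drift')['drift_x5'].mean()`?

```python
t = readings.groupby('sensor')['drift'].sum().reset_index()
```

16.25

group by sensor, sum of drift:
sensor
s1   -17
s2     2
s3    -7
s5     6
s6     1
s7     4
Name: drift, dtype: int64
reset_index():
  sensor  drift
0     s1    -17
1     s2      2
2     s3     -7
3     s5      6
4     s6      1
5     s7      4
add column drift_x5 = t['drift'] * 5:
  sensor  drift  drift_x5
0     s1    -17       -85
1     s2      2        10
2     s3     -7       -35
3     s5      6        30
4     s6      1         5
5     s7      4        20
take 4 rows with largest drift:
  sensor  drift  drift_x5
3     s5      6        30
5     s7      4        20
1     s2      2        10
4     s6      1         5
The mean of column 'drift_x5' is 16.25.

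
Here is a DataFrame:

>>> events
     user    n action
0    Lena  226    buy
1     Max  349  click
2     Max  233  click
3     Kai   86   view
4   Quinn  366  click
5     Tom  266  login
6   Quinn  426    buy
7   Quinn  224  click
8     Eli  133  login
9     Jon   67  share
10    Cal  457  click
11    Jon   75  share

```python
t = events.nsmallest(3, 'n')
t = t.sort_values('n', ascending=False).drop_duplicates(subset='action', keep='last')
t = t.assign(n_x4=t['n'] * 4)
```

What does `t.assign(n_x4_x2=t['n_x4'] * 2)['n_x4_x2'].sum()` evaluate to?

take 3 rows with smallest n:
   user   n action
9   Jon  67  share
11  Jon  75  share
3   Kai  86   view
sort by n descending:
   user   n action
3   Kai  86   view
11  Jon  75  share
9   Jon  67  share
drop duplicate action (keep=last):
  user   n action
3  Kai  86   view
9  Jon  67  share
add column n_x4 = t['n'] * 4:
  user   n action  n_x4
3  Kai  86   view   344
9  Jon  67  share   268
add column n_x4_x2 = t['n_x4'] * 2:
  user   n action  n_x4  n_x4_x2
3  Kai  86   view   344      688
9  Jon  67  share   268      536
Hence 1224.

1224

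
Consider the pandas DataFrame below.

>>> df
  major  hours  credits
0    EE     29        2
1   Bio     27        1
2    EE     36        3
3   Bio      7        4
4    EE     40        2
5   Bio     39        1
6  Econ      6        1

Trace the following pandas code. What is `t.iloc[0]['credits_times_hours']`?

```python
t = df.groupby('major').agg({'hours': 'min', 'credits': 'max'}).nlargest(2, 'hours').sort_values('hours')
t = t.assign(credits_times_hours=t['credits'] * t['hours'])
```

28

group by major: min(hours), max(credits):
       hours  credits
major                
Bio        7        4
EE        29        3
Econ       6        1
take 2 rows with largest hours:
       hours  credits
major                
EE        29        3
Bio        7        4
sort by hours:
       hours  credits
major                
Bio        7        4
EE        29        3
add column credits_times_hours = t['credits'] * t['hours']:
       hours  credits  credits_times_hours
major                                     
Bio        7        4                   28
EE        29        3                   87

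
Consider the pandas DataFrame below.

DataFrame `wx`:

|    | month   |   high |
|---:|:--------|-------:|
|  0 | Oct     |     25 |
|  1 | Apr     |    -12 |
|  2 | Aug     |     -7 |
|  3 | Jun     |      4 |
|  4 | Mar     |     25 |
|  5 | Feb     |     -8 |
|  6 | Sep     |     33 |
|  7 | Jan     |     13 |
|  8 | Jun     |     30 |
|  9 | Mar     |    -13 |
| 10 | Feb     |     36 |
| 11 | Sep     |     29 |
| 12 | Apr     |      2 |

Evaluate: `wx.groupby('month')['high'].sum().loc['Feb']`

28

group by month, sum of high:
month
Apr   -10
Aug    -7
Feb    28
Jan    13
Jun    34
Mar    12
Oct    25
Sep    62
Name: high, dtype: int64
The value at index 'Feb' is 28.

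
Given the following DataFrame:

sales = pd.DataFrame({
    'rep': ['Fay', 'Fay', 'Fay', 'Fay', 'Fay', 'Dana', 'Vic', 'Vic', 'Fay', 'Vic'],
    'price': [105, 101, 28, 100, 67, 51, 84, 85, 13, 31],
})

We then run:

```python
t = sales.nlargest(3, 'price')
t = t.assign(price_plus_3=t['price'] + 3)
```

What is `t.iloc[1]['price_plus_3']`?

take 3 rows with largest price:
   rep  price
0  Fay    105
1  Fay    101
3  Fay    100
add column price_plus_3 = t['price'] + 3:
   rep  price  price_plus_3
0  Fay    105           108
1  Fay    101           104
3  Fay    100           103
So iloc[1]['price_plus_3'] = 104.

104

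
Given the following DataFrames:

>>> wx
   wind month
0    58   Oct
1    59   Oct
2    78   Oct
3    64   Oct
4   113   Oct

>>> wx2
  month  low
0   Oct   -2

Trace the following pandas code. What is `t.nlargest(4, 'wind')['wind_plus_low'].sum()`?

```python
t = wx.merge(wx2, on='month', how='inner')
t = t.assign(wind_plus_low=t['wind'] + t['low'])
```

306

merge on 'month' (how='inner') → 5 rows:
   wind month  low
0    58   Oct   -2
1    59   Oct   -2
2    78   Oct   -2
3    64   Oct   -2
4   113   Oct   -2
add column wind_plus_low = t['wind'] + t['low']:
   wind month  low  wind_plus_low
0    58   Oct   -2             56
1    59   Oct   -2             57
2    78   Oct   -2             76
3    64   Oct   -2             62
4   113   Oct   -2            111
take 4 rows with largest wind:
   wind month  low  wind_plus_low
4   113   Oct   -2            111
2    78   Oct   -2             76
3    64   Oct   -2             62
1    59   Oct   -2             57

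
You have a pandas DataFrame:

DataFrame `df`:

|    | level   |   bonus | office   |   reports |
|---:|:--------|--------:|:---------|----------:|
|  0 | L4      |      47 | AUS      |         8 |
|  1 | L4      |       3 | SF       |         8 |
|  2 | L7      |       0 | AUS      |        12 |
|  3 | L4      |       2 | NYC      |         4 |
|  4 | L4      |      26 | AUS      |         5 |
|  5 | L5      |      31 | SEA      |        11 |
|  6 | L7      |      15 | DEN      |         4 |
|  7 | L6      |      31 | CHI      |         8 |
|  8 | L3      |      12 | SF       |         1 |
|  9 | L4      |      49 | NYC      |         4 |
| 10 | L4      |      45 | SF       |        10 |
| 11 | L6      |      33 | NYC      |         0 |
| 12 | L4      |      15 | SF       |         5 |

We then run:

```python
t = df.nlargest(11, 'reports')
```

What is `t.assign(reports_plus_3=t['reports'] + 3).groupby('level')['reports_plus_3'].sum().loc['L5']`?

take 11 rows with largest reports:
   level  bonus office  reports
2     L7      0    AUS       12
5     L5     31    SEA       11
10    L4     45     SF       10
0     L4     47    AUS        8
1     L4      3     SF        8
7     L6     31    CHI        8
4     L4     26    AUS        5
12    L4     15     SF        5
3     L4      2    NYC        4
6     L7     15    DEN        4
9     L4     49    NYC        4
add column reports_plus_3 = t['reports'] + 3:
   level  bonus office  reports  reports_plus_3
2     L7      0    AUS       12              15
5     L5     31    SEA       11              14
10    L4     45     SF       10              13
0     L4     47    AUS        8              11
1     L4      3     SF        8              11
7     L6     31    CHI        8              11
4     L4     26    AUS        5               8
12    L4     15     SF        5               8
3     L4      2    NYC        4               7
6     L7     15    DEN        4               7
9     L4     49    NYC        4               7
group by level, sum of reports_plus_3:
level
L4    65
L5    14
L6    11
L7    22
Name: reports_plus_3, dtype: int64
Hence 14.

14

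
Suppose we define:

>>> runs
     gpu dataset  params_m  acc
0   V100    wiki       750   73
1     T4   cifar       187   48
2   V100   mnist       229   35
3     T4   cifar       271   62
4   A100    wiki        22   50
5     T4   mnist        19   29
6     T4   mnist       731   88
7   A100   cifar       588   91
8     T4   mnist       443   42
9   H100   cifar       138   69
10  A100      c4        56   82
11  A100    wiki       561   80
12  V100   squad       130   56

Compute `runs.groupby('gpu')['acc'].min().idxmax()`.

H100

group by gpu, min of acc:
gpu
A100    50
H100    69
T4      29
V100    35
Name: acc, dtype: int64
The label with the largest value is H100.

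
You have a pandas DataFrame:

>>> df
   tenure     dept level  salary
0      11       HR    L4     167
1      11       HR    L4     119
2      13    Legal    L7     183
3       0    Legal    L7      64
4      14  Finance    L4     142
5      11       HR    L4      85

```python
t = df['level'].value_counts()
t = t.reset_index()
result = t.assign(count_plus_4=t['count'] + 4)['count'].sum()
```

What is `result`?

6

value_counts of level:
level
L4    4
L7    2
Name: count, dtype: int64
reset_index():
  level  count
0    L4      4
1    L7      2
add column count_plus_4 = t['count'] + 4:
  level  count  count_plus_4
0    L4      4             8
1    L7      2             6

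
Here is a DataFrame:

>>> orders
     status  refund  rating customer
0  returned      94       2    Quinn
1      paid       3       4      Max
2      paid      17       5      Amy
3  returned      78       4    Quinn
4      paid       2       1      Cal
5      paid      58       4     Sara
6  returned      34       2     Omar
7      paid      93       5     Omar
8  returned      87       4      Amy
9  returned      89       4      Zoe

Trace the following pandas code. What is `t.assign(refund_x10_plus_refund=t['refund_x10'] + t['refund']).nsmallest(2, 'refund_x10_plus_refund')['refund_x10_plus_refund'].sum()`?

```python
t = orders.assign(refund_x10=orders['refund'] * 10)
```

add column refund_x10 = orders['refund'] * 10:
     status  refund  rating customer  refund_x10
0  returned      94       2    Quinn         940
1      paid       3       4      Max          30
2      paid      17       5      Amy         170
3  returned      78       4    Quinn         780
4      paid       2       1      Cal          20
5      paid      58       4     Sara         580
6  returned      34       2     Omar         340
7      paid      93       5     Omar         930
8  returned      87       4      Amy         870
9  returned      89       4      Zoe         890
add column refund_x10_plus_refund = t['refund_x10'] + t['refund']:
     status  refund  rating customer  refund_x10  refund_x10_plus_refund
0  returned      94       2    Quinn         940                    1034
1      paid       3       4      Max          30                      33
2      paid      17       5      Amy         170                     187
3  returned      78       4    Quinn         780                     858
4      paid       2       1      Cal          20                      22
5      paid      58       4     Sara         580                     638
6  returned      34       2     Omar         340                     374
7      paid      93       5     Omar         930                    1023
8  returned      87       4      Amy         870                     957
9  returned      89       4      Zoe         890                     979
take 2 rows with smallest refund_x10_plus_refund:
  status  refund  rating customer  refund_x10  refund_x10_plus_refund
4   paid       2       1      Cal          20                      22
1   paid       3       4      Max          30                      33

55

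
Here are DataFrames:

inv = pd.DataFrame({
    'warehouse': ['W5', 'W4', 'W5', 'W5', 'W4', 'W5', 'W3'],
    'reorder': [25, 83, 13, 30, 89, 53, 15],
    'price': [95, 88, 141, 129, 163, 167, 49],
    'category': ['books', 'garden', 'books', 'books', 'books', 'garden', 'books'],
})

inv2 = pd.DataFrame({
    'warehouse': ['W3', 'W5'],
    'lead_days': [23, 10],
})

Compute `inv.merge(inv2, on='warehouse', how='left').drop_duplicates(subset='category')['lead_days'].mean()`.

10.0

merge on 'warehouse' (how='left') → 7 rows:
  warehouse  reorder  price category  lead_days
0        W5       25     95    books       10.0
1        W4       83     88   garden        NaN
2        W5       13    141    books       10.0
3        W5       30    129    books       10.0
4        W4       89    163    books        NaN
5        W5       53    167   garden       10.0
6        W3       15     49    books       23.0
drop duplicate category (keep=first):
  warehouse  reorder  price category  lead_days
0        W5       25     95    books       10.0
1        W4       83     88   garden        NaN
Then the mean of column 'lead_days': 10.0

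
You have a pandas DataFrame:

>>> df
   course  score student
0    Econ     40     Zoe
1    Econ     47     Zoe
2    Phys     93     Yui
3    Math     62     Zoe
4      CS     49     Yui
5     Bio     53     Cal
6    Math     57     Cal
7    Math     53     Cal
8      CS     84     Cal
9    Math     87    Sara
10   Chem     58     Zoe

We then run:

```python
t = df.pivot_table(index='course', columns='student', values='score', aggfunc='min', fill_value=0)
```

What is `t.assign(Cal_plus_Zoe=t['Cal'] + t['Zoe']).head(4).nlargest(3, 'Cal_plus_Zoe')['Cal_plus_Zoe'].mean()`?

65.0

pivot: rows=course, cols=student, min(score):
student  Cal  Sara  Yui  Zoe
course                      
Bio       53     0    0    0
CS        84     0   49    0
Chem       0     0    0   58
Econ       0     0    0   40
Math      53    87    0   62
Phys       0     0   93    0
add column Cal_plus_Zoe = t['Cal'] + t['Zoe']:
student  Cal  Sara  Yui  Zoe  Cal_plus_Zoe
course                                    
Bio       53     0    0    0            53
CS        84     0   49    0            84
Chem       0     0    0   58            58
Econ       0     0    0   40            40
Math      53    87    0   62           115
Phys       0     0   93    0             0
take first 4 rows:
student  Cal  Sara  Yui  Zoe  Cal_plus_Zoe
course                                    
Bio       53     0    0    0            53
CS        84     0   49    0            84
Chem       0     0    0   58            58
Econ       0     0    0   40            40
take 3 rows with largest Cal_plus_Zoe:
student  Cal  Sara  Yui  Zoe  Cal_plus_Zoe
course                                    
CS        84     0   49    0            84
Chem       0     0    0   58            58
Bio       53     0    0    0            53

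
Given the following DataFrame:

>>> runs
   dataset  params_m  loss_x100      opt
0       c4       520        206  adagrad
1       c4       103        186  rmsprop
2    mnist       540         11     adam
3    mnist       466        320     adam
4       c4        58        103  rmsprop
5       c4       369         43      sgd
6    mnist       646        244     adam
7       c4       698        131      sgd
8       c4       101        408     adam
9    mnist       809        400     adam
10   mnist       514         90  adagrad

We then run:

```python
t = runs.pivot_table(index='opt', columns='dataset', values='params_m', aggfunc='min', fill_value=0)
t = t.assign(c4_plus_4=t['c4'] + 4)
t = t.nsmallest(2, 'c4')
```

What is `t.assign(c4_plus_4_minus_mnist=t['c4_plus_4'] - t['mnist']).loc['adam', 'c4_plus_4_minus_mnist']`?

-361

pivot: rows=opt, cols=dataset, min(params_m):
dataset   c4  mnist
opt                
adagrad  520    514
adam     101    466
rmsprop   58      0
sgd      369      0
add column c4_plus_4 = t['c4'] + 4:
dataset   c4  mnist  c4_plus_4
opt                           
adagrad  520    514        524
adam     101    466        105
rmsprop   58      0         62
sgd      369      0        373
take 2 rows with smallest c4:
dataset   c4  mnist  c4_plus_4
opt                           
rmsprop   58      0         62
adam     101    466        105
add column c4_plus_4_minus_mnist = t['c4_plus_4'] - t['mnist']:
dataset   c4  mnist  c4_plus_4  c4_plus_4_minus_mnist
opt                                                  
rmsprop   58      0         62                     62
adam     101    466        105                   -361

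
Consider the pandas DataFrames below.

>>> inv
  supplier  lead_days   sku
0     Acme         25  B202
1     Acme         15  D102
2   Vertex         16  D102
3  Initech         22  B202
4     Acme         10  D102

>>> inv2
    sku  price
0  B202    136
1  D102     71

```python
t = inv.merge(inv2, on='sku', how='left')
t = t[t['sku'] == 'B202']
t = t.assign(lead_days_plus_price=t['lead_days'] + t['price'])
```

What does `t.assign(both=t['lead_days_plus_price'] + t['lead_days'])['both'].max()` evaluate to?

merge on 'sku' (how='left') → 5 rows:
  supplier  lead_days   sku  price
0     Acme         25  B202    136
1     Acme         15  D102     71
2   Vertex         16  D102     71
3  Initech         22  B202    136
4     Acme         10  D102     71
filter rows where sku == 'B202':
  supplier  lead_days   sku  price
0     Acme         25  B202    136
3  Initech         22  B202    136
add column lead_days_plus_price = t['lead_days'] + t['price']:
  supplier  lead_days   sku  price  lead_days_plus_price
0     Acme         25  B202    136                   161
3  Initech         22  B202    136                   158
add column both = t['lead_days_plus_price'] + t['lead_days']:
  supplier  lead_days   sku  price  lead_days_plus_price  both
0     Acme         25  B202    136                   161   186
3  Initech         22  B202    136                   158   180
Hence 186.

186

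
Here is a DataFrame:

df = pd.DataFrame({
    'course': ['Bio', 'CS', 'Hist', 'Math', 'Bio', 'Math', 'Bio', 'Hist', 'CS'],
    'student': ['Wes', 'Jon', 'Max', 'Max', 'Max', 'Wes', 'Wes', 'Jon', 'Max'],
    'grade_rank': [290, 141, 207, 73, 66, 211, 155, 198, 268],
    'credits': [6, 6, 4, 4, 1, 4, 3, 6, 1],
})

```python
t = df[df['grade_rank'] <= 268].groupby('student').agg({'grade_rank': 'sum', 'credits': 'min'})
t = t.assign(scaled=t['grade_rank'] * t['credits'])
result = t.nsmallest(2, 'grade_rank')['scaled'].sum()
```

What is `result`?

filter rows where grade_rank <= 268:
  course student  grade_rank  credits
1     CS     Jon         141        6
2   Hist     Max         207        4
3   Math     Max          73        4
4    Bio     Max          66        1
5   Math     Wes         211        4
6    Bio     Wes         155        3
7   Hist     Jon         198        6
8     CS     Max         268        1
group by student: sum(grade_rank), min(credits):
         grade_rank  credits
student                     
Jon             339        6
Max             614        1
Wes             366        3
add column scaled = t['grade_rank'] * t['credits']:
         grade_rank  credits  scaled
student                             
Jon             339        6    2034
Max             614        1     614
Wes             366        3    1098
take 2 rows with smallest grade_rank:
         grade_rank  credits  scaled
student                             
Jon             339        6    2034
Wes             366        3    1098

3132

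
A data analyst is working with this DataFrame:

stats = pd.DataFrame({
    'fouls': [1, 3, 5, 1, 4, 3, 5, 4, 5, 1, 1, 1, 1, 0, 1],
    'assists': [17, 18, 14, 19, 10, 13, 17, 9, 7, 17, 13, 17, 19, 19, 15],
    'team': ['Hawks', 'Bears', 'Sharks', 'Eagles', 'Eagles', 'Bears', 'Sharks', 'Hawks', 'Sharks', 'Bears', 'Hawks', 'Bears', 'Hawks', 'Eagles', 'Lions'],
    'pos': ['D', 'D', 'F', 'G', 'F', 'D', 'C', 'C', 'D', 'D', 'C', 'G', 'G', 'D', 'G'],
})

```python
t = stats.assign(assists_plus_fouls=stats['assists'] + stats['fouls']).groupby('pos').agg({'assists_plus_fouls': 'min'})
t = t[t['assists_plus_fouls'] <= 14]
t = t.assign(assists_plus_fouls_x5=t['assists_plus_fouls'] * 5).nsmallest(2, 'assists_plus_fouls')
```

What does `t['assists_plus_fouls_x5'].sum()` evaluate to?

125

add column assists_plus_fouls = stats['assists'] + stats['fouls']:
    fouls  assists    team pos  assists_plus_fouls
0       1       17   Hawks   D                  18
1       3       18   Bears   D                  21
2       5       14  Sharks   F                  19
3       1       19  Eagles   G                  20
4       4       10  Eagles   F                  14
5       3       13   Bears   D                  16
6       5       17  Sharks   C                  22
7       4        9   Hawks   C                  13
8       5        7  Sharks   D                  12
9       1       17   Bears   D                  18
10      1       13   Hawks   C                  14
11      1       17   Bears   G                  18
12      1       19   Hawks   G                  20
13      0       19  Eagles   D                  19
14      1       15   Lions   G                  16
group by pos, min of assists_plus_fouls:
     assists_plus_fouls
pos                    
C                    13
D                    12
F                    14
G                    16
filter rows where assists_plus_fouls <= 14:
     assists_plus_fouls
pos                    
C                    13
D                    12
F                    14
add column assists_plus_fouls_x5 = t['assists_plus_fouls'] * 5:
     assists_plus_fouls  assists_plus_fouls_x5
pos                                           
C                    13                     65
D                    12                     60
F                    14                     70
take 2 rows with smallest assists_plus_fouls:
     assists_plus_fouls  assists_plus_fouls_x5
pos                                           
D                    12                     60
C                    13                     65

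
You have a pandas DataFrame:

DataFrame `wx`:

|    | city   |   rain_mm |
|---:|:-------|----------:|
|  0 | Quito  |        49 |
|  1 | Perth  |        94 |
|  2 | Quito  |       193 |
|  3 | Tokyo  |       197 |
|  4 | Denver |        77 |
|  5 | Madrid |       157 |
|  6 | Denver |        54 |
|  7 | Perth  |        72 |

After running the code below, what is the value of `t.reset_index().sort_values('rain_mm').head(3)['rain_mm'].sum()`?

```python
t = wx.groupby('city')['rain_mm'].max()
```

328

group by city, max of rain_mm:
city
Denver     77
Madrid    157
Perth      94
Quito     193
Tokyo     197
Name: rain_mm, dtype: int64
reset_index():
     city  rain_mm
0  Denver       77
1  Madrid      157
2   Perth       94
3   Quito      193
4   Tokyo      197
sort by rain_mm:
     city  rain_mm
0  Denver       77
2   Perth       94
1  Madrid      157
3   Quito      193
4   Tokyo      197
take first 3 rows:
     city  rain_mm
0  Denver       77
2   Perth       94
1  Madrid      157
Finally, sum of column 'rain_mm' = 328.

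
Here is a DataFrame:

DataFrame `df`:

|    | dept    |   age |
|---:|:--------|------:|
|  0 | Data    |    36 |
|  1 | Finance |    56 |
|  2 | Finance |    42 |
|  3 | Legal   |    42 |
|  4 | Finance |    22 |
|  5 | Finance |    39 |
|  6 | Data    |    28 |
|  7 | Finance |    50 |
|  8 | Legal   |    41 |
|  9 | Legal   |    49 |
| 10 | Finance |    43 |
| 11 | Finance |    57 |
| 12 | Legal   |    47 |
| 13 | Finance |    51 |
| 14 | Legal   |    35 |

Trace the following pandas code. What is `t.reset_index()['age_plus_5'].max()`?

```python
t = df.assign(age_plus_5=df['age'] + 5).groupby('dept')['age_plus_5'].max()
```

add column age_plus_5 = df['age'] + 5:
       dept  age  age_plus_5
0      Data   36          41
1   Finance   56          61
2   Finance   42          47
3     Legal   42          47
4   Finance   22          27
5   Finance   39          44
6      Data   28          33
7   Finance   50          55
8     Legal   41          46
9     Legal   49          54
10  Finance   43          48
11  Finance   57          62
12    Legal   47          52
13  Finance   51          56
14    Legal   35          40
group by dept, max of age_plus_5:
dept
Data       41
Finance    62
Legal      54
Name: age_plus_5, dtype: int64
reset_index():
      dept  age_plus_5
0     Data          41
1  Finance          62
2    Legal          54
Finally, max of column 'age_plus_5' = 62.

62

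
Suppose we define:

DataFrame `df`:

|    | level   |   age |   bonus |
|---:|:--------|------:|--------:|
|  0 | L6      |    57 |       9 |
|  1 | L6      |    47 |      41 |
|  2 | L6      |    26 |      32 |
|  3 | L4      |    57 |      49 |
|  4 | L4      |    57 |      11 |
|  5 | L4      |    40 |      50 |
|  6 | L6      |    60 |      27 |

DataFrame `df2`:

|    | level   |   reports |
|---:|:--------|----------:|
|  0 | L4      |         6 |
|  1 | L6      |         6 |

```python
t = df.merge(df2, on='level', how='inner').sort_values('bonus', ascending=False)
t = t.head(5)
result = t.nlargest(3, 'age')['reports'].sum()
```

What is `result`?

merge on 'level' (how='inner') → 7 rows:
  level  age  bonus  reports
0    L6   57      9        6
1    L6   47     41        6
2    L6   26     32        6
3    L4   57     49        6
4    L4   57     11        6
5    L4   40     50        6
6    L6   60     27        6
sort by bonus descending:
  level  age  bonus  reports
5    L4   40     50        6
3    L4   57     49        6
1    L6   47     41        6
2    L6   26     32        6
6    L6   60     27        6
4    L4   57     11        6
0    L6   57      9        6
take first 5 rows:
  level  age  bonus  reports
5    L4   40     50        6
3    L4   57     49        6
1    L6   47     41        6
2    L6   26     32        6
6    L6   60     27        6
take 3 rows with largest age:
  level  age  bonus  reports
6    L6   60     27        6
3    L4   57     49        6
1    L6   47     41        6
Taking the sum of column 'reports' gives 18.

18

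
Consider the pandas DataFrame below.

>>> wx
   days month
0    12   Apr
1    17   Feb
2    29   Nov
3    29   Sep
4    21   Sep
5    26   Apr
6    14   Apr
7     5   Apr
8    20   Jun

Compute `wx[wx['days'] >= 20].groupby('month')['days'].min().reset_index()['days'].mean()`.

24.0

filter rows where days >= 20:
   days month
2    29   Nov
3    29   Sep
4    21   Sep
5    26   Apr
8    20   Jun
group by month, min of days:
month
Apr    26
Jun    20
Nov    29
Sep    21
Name: days, dtype: int64
reset_index():
  month  days
0   Apr    26
1   Jun    20
2   Nov    29
3   Sep    21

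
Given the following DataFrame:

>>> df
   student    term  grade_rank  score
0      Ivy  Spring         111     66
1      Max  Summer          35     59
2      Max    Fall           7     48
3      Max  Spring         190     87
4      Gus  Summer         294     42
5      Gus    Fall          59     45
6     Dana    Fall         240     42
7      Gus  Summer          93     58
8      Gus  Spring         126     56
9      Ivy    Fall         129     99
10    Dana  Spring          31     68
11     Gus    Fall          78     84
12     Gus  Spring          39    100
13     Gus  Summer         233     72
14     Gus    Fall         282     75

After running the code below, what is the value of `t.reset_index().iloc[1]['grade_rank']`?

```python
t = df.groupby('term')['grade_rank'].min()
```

31

group by term, min of grade_rank:
term
Fall       7
Spring    31
Summer    35
Name: grade_rank, dtype: int64
reset_index():
     term  grade_rank
0    Fall           7
1  Spring          31
2  Summer          35
The value at position 1, column 'grade_rank' is 31.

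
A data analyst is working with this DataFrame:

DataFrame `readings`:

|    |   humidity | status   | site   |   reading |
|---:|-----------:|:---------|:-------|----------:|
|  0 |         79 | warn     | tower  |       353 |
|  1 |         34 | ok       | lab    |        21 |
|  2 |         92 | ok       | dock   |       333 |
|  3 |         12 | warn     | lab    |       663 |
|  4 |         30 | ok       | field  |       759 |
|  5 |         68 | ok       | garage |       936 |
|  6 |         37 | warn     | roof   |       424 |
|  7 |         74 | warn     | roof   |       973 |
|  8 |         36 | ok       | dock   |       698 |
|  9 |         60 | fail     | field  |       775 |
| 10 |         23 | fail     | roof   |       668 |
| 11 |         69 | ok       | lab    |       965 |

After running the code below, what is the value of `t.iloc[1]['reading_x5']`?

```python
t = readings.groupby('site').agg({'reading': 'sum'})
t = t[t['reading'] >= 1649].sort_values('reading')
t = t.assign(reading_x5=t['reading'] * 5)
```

group by site, sum of reading:
        reading
site           
dock       1031
field      1534
garage      936
lab        1649
roof       2065
tower       353
filter rows where reading >= 1649:
      reading
site         
lab      1649
roof     2065
sort by reading:
      reading
site         
lab      1649
roof     2065
add column reading_x5 = t['reading'] * 5:
      reading  reading_x5
site                     
lab      1649        8245
roof     2065       10325
The value at position 1, column 'reading_x5' is 10325.

10325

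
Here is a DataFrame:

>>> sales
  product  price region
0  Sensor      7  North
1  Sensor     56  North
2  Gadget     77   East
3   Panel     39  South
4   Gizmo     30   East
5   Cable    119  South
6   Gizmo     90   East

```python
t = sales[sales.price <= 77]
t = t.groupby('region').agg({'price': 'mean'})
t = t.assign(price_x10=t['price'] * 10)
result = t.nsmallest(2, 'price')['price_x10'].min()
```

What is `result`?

315.0

filter rows where price <= 77:
  product  price region
0  Sensor      7  North
1  Sensor     56  North
2  Gadget     77   East
3   Panel     39  South
4   Gizmo     30   East
group by region, mean of price:
        price
region       
East     53.5
North    31.5
South    39.0
add column price_x10 = t['price'] * 10:
        price  price_x10
region                  
East     53.5      535.0
North    31.5      315.0
South    39.0      390.0
take 2 rows with smallest price:
        price  price_x10
region                  
North    31.5      315.0
South    39.0      390.0
The min of column 'price_x10' is 315.0.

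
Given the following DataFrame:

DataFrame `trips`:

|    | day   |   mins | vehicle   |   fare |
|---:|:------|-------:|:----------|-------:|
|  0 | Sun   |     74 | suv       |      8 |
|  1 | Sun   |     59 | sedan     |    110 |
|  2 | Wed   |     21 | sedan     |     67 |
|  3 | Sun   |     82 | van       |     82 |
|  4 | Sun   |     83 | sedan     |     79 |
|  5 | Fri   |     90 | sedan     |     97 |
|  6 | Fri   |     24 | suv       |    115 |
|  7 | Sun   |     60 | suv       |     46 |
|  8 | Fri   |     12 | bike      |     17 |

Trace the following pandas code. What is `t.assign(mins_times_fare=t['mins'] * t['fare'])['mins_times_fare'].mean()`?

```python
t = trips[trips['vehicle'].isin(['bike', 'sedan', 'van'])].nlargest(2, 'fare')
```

filter rows where vehicle in ['bike', 'sedan', 'van']:
   day  mins vehicle  fare
1  Sun    59   sedan   110
2  Wed    21   sedan    67
3  Sun    82     van    82
4  Sun    83   sedan    79
5  Fri    90   sedan    97
8  Fri    12    bike    17
take 2 rows with largest fare:
   day  mins vehicle  fare
1  Sun    59   sedan   110
5  Fri    90   sedan    97
add column mins_times_fare = t['mins'] * t['fare']:
   day  mins vehicle  fare  mins_times_fare
1  Sun    59   sedan   110             6490
5  Fri    90   sedan    97             8730
Hence 7610.0.

7610.0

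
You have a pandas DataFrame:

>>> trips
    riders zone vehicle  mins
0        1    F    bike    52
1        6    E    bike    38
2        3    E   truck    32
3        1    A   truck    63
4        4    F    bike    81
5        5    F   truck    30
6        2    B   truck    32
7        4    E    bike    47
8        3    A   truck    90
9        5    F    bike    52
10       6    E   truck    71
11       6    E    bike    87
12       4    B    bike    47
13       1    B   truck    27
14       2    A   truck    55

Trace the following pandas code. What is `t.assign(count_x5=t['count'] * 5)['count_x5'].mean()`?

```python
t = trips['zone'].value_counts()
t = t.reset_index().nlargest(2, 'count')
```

value_counts of zone:
zone
E    5
F    4
A    3
B    3
Name: count, dtype: int64
reset_index():
  zone  count
0    E      5
1    F      4
2    A      3
3    B      3
take 2 rows with largest count:
  zone  count
0    E      5
1    F      4
add column count_x5 = t['count'] * 5:
  zone  count  count_x5
0    E      5        25
1    F      4        20
Finally, mean of column 'count_x5' = 22.5.

22.5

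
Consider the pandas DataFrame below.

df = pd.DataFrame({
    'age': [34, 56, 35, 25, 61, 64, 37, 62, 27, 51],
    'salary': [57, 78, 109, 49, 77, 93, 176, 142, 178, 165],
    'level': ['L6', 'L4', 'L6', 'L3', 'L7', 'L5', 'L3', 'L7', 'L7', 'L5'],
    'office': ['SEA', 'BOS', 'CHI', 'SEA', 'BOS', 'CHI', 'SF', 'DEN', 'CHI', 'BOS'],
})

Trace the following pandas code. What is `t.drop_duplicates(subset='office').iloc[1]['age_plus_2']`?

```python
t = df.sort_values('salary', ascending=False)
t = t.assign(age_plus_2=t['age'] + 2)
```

sort by salary descending:
   age  salary level office
8   27     178    L7    CHI
6   37     176    L3     SF
9   51     165    L5    BOS
7   62     142    L7    DEN
2   35     109    L6    CHI
5   64      93    L5    CHI
1   56      78    L4    BOS
4   61      77    L7    BOS
0   34      57    L6    SEA
3   25      49    L3    SEA
add column age_plus_2 = t['age'] + 2:
   age  salary level office  age_plus_2
8   27     178    L7    CHI          29
6   37     176    L3     SF          39
9   51     165    L5    BOS          53
7   62     142    L7    DEN          64
2   35     109    L6    CHI          37
5   64      93    L5    CHI          66
1   56      78    L4    BOS          58
4   61      77    L7    BOS          63
0   34      57    L6    SEA          36
3   25      49    L3    SEA          27
drop duplicate office (keep=first):
   age  salary level office  age_plus_2
8   27     178    L7    CHI          29
6   37     176    L3     SF          39
9   51     165    L5    BOS          53
7   62     142    L7    DEN          64
0   34      57    L6    SEA          36
value at position 1, column 'age_plus_2' → 39

39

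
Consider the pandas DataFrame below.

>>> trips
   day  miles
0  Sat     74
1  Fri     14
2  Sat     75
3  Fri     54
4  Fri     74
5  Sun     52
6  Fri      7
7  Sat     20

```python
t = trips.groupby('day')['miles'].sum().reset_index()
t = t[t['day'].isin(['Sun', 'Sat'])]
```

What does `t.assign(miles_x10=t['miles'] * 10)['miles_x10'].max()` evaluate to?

group by day, sum of miles:
day
Fri    149
Sat    169
Sun     52
Name: miles, dtype: int64
reset_index():
   day  miles
0  Fri    149
1  Sat    169
2  Sun     52
filter rows where day in ['Sun', 'Sat']:
   day  miles
1  Sat    169
2  Sun     52
add column miles_x10 = t['miles'] * 10:
   day  miles  miles_x10
1  Sat    169       1690
2  Sun     52        520
Taking the max of column 'miles_x10' gives 1690.

1690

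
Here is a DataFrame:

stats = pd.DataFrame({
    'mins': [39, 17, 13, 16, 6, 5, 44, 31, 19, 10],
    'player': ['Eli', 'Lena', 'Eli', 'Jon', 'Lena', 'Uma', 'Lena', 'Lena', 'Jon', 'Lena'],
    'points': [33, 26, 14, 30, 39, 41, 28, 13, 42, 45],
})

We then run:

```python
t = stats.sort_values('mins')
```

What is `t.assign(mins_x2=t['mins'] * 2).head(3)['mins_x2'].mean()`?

sort by mins:
   mins player  points
5     5    Uma      41
4     6   Lena      39
9    10   Lena      45
2    13    Eli      14
3    16    Jon      30
1    17   Lena      26
8    19    Jon      42
7    31   Lena      13
0    39    Eli      33
6    44   Lena      28
add column mins_x2 = t['mins'] * 2:
   mins player  points  mins_x2
5     5    Uma      41       10
4     6   Lena      39       12
9    10   Lena      45       20
2    13    Eli      14       26
3    16    Jon      30       32
1    17   Lena      26       34
8    19    Jon      42       38
7    31   Lena      13       62
0    39    Eli      33       78
6    44   Lena      28       88
take first 3 rows:
   mins player  points  mins_x2
5     5    Uma      41       10
4     6   Lena      39       12
9    10   Lena      45       20
Then the mean of column 'mins_x2': 14.0

14.0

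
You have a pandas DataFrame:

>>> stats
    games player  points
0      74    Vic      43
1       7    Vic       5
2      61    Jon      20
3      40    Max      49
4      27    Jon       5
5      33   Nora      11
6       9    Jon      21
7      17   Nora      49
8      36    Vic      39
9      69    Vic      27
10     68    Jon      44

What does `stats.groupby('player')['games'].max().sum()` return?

group by player, max of games:
player
Jon     68
Max     40
Nora    33
Vic     74
Name: games, dtype: int64

215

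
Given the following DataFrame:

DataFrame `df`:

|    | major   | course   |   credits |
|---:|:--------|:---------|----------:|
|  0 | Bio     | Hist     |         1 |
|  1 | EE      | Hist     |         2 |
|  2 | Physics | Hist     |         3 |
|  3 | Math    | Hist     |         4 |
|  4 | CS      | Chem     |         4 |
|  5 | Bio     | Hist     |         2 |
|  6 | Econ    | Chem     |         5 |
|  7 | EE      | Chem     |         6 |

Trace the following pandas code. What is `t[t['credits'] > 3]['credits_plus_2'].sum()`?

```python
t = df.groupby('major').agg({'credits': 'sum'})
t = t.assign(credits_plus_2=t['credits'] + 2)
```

group by major, sum of credits:
         credits
major           
Bio            3
CS             4
EE             8
Econ           5
Math           4
Physics        3
add column credits_plus_2 = t['credits'] + 2:
         credits  credits_plus_2
major                           
Bio            3               5
CS             4               6
EE             8              10
Econ           5               7
Math           4               6
Physics        3               5
filter rows where credits > 3:
       credits  credits_plus_2
major                         
CS           4               6
EE           8              10
Econ         5               7
Math         4               6
Hence 29.

29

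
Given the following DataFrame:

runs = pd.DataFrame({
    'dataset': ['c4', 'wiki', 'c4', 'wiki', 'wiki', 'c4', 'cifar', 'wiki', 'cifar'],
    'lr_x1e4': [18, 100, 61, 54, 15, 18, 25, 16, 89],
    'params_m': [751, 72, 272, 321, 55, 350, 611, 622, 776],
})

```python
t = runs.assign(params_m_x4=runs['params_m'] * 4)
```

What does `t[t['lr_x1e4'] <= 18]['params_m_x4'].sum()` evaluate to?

7112

add column params_m_x4 = runs['params_m'] * 4:
  dataset  lr_x1e4  params_m  params_m_x4
0      c4       18       751         3004
1    wiki      100        72          288
2      c4       61       272         1088
3    wiki       54       321         1284
4    wiki       15        55          220
5      c4       18       350         1400
6   cifar       25       611         2444
7    wiki       16       622         2488
8   cifar       89       776         3104
filter rows where lr_x1e4 <= 18:
  dataset  lr_x1e4  params_m  params_m_x4
0      c4       18       751         3004
4    wiki       15        55          220
5      c4       18       350         1400
7    wiki       16       622         2488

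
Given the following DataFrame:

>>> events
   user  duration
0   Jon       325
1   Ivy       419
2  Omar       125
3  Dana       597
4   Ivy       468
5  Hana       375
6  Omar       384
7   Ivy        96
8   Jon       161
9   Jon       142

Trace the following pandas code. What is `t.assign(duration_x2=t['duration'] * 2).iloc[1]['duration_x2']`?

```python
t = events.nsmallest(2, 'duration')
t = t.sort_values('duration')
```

250

take 2 rows with smallest duration:
   user  duration
7   Ivy        96
2  Omar       125
sort by duration:
   user  duration
7   Ivy        96
2  Omar       125
add column duration_x2 = t['duration'] * 2:
   user  duration  duration_x2
7   Ivy        96          192
2  Omar       125          250
Taking the value at position 1, column 'duration_x2' gives 250.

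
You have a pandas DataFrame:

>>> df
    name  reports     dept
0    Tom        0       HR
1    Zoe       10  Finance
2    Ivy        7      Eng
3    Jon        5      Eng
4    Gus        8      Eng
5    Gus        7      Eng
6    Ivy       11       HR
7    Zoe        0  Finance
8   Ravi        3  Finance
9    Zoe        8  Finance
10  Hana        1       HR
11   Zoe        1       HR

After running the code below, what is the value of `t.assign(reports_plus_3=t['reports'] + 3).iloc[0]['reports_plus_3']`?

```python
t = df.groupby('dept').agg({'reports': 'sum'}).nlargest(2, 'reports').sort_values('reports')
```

group by dept, sum of reports:
         reports
dept            
Eng           27
Finance       21
HR            13
take 2 rows with largest reports:
         reports
dept            
Eng           27
Finance       21
sort by reports:
         reports
dept            
Finance       21
Eng           27
add column reports_plus_3 = t['reports'] + 3:
         reports  reports_plus_3
dept                            
Finance       21              24
Eng           27              30

24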